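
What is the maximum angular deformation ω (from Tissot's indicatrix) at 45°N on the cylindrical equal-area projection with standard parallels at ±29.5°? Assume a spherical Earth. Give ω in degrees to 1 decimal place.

23.6°

A cylindrical equal-area projection with standard parallel φ₀ has meridian scale h = cos φ / cos φ₀ and parallel scale k = cos φ₀ / cos φ (so areas are preserved, h·k = 1).
At 45°: h = 0.8124, k = 1.231; principal scales a = 1.231, b = 0.8124.
sin(ω/2) = (a − b)/(a + b) = 0.4184/2.043 = 0.2048, so ω = 2 arcsin(0.2048) ≈ 23.6°.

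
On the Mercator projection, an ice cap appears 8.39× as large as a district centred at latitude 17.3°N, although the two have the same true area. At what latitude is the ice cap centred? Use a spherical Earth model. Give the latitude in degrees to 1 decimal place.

On Mercator, (apparent₁)/(apparent₂) = sec²φ₁ / sec²φ₂ when true areas are equal.
cos²φ₂ / cos²φ₁ = 8.39  ⇒  cos φ₁ = cos 17.3° / √8.39 = 0.9548/2.897 = 0.3296.
φ₁ = arccos(0.3296) ≈ 70.8°.

70.8°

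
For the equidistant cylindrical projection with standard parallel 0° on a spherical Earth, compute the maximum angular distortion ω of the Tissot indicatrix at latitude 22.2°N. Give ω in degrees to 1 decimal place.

For the equirectangular projection with φ₀ = 0 (plate carrée), h = 1 along meridians and k = sec φ along parallels.
At 22.2°: h = 1.000, k = 1.080; principal scales a = 1.080, b = 1.000.
sin(ω/2) = (a − b)/(a + b) = 0.08006/2.080 = 0.03849, so ω = 2 arcsin(0.03849) ≈ 4.4°.

4.4°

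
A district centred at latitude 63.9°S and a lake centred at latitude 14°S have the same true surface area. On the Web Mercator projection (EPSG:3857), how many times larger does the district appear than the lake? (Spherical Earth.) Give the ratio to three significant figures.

Mercator areal scale is sec²φ.
At 63.9°: sec²(63.9°) = 1/0.4399² = 5.167.
At 14°: sec²(14°) = 1/0.9703² = 1.062.
Ratio = 5.167/1.062 = cos²(14°)/cos²(63.9°) ≈ 4.86.

4.86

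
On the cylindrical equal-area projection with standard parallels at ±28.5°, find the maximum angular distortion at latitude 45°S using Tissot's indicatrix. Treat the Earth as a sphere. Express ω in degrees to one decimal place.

A cylindrical equal-area projection with standard parallel φ₀ has meridian scale h = cos φ / cos φ₀ and parallel scale k = cos φ₀ / cos φ (so areas are preserved, h·k = 1).
At 45°: h = 0.8046, k = 1.243; principal scales a = 1.243, b = 0.8046.
sin(ω/2) = (a − b)/(a + b) = 0.4382/2.047 = 0.2140, so ω = 2 arcsin(0.2140) ≈ 24.7°.

24.7°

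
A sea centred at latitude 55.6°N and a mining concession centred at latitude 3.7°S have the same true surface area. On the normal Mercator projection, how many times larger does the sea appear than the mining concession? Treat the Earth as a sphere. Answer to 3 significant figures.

3.12

On Mercator, area is exaggerated by sec²φ = 1/cos²φ.
At 55.6°: sec²(55.6°) = 1/0.5650² = 3.133.
At 3.7°: sec²(3.7°) = 1/0.9979² = 1.004.
Ratio = 3.133/1.004 = cos²(3.7°)/cos²(55.6°) ≈ 3.12.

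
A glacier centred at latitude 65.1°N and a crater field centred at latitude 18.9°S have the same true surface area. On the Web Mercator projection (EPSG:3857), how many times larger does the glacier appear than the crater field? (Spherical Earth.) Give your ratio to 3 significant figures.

On Mercator, area is exaggerated by sec²φ = 1/cos²φ.
At 65.1°: sec²(65.1°) = 1/0.4210² = 5.641.
At 18.9°: sec²(18.9°) = 1/0.9461² = 1.117.
Ratio = 5.641/1.117 = cos²(18.9°)/cos²(65.1°) ≈ 5.05.

5.05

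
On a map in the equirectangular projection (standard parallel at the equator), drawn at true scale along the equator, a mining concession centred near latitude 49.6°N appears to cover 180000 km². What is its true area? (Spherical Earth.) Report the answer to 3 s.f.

117000 km²

For the equirectangular projection with φ₀ = 0 (plate carrée), h = 1 along meridians and k = sec φ along parallels.
Areal scale = h·k = 1 × sec φ; at 49.6°, h = 1.000, k = 1.543, so h·k = 1.543.
True area = apparent / (areal scale) = 180000 / 1.543 ≈ 117000 km².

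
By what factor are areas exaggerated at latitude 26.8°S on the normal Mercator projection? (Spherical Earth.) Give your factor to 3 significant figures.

1.26

Mercator is conformal, so the point scale is isotropic: h = k = sec φ = 1/cos φ.
Areal scale = k² = sec²φ = 1/cos²(26.8°) = 1/0.8926² = 1.255.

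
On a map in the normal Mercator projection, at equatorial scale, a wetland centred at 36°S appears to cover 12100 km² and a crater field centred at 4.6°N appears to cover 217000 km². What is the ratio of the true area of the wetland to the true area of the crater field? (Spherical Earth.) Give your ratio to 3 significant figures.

Mercator's areal exaggeration is sec²φ; hence true area = (apparent area) · cos²φ.
True area of wetland: 12100 × cos²(36°) = 12100 × 0.6545 = 7920 km².
True area of crater field: 217000 × cos²(4.6°) = 217000 × 0.9936 = 215600 km².
Ratio = 7920 / 215600 ≈ 0.0367.

0.0367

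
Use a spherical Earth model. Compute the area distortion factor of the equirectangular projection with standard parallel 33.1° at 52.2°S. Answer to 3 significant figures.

1.37

With standard parallel φ₀ = 33.1°, the equirectangular projection gives x = Rλ cos φ₀, y = Rφ, so h = 1 and k = cos 33.1° / cos φ.
Areal scale = h·k = 1 × cos φ₀ / cos φ; at 52.2°, h = 1.000, k = 1.367, so h·k = 1.367.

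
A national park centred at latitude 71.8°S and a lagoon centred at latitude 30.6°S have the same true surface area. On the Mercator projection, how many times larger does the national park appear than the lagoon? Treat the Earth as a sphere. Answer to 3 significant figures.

Mercator is conformal with k = sec φ, so areal scale = k² = sec²φ.
At 71.8°: sec²(71.8°) = 1/0.3123² = 10.25.
At 30.6°: sec²(30.6°) = 1/0.8607² = 1.350.
Ratio = 10.25/1.350 = cos²(30.6°)/cos²(71.8°) ≈ 7.59.

7.59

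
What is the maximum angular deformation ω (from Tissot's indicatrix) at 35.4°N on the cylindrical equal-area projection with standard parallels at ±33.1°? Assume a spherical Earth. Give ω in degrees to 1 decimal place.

A cylindrical equal-area projection with standard parallel φ₀ has meridian scale h = cos φ / cos φ₀ and parallel scale k = cos φ₀ / cos φ (so areas are preserved, h·k = 1).
At 35.4°: h = 0.9730, k = 1.028; principal scales a = 1.028, b = 0.9730.
sin(ω/2) = (a − b)/(a + b) = 0.05468/2.001 = 0.02733, so ω = 2 arcsin(0.02733) ≈ 3.1°.

3.1°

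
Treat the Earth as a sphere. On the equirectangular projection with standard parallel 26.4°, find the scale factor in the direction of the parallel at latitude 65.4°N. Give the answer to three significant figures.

The equidistant cylindrical projection with φ₀ = 26.4° has h = 1 (meridians true) and k = cos φ₀ / cos φ along parallels.
k = cos 26.4° / cos 65.4° = 0.8957/0.4163 = 2.152.

2.15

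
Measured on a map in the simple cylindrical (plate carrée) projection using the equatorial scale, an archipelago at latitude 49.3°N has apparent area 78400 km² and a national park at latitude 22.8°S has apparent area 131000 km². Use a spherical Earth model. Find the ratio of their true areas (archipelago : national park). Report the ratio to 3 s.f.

Plate carrée has h = 1 and k = sec φ, giving areal scale sec φ; true area = (apparent area) · cos φ.
True area of archipelago: 78400 × cos(49.3°) = 78400 × 0.6521 = 51120 km².
True area of national park: 131000 × cos(22.8°) = 131000 × 0.9219 = 120800 km².
Ratio = 51120 / 120800 ≈ 0.423.

0.423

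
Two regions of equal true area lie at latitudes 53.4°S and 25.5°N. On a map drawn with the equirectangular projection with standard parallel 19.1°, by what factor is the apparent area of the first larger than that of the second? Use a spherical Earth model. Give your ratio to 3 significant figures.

1.51

The equidistant cylindrical projection with φ₀ = 19.1° has h = 1 (meridians true) and k = cos φ₀ / cos φ along parallels.
Areal scale at 53.4°: h·k = 1.000 × 1.585 = 1.585.
Areal scale at 25.5°: h·k = 1.000 × 1.047 = 1.047.
Ratio = 1.585/1.047 ≈ 1.51.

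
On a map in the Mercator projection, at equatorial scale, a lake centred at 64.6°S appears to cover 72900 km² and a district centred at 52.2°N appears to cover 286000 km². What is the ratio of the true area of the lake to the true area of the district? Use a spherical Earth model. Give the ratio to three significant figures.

On Mercator the areal scale is sec²φ, so true area = apparent × cos²φ.
True area of lake: 72900 × cos²(64.6°) = 72900 × 0.1840 = 13410 km².
True area of district: 286000 × cos²(52.2°) = 286000 × 0.3757 = 107400 km².
Ratio = 13410 / 107400 ≈ 0.125.

0.125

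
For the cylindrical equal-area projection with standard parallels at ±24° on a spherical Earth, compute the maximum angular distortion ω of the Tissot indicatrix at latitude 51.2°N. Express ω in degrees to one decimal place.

For cylindrical equal-area with standard parallel φ₀, h = cos φ / cos φ₀ and k = cos φ₀ / cos φ, so h·k = 1.
At 51.2°: h = 0.6859, k = 1.458; principal scales a = 1.458, b = 0.6859.
sin(ω/2) = (a − b)/(a + b) = 0.7720/2.144 = 0.3601, so ω = 2 arcsin(0.3601) ≈ 42.2°.

42.2°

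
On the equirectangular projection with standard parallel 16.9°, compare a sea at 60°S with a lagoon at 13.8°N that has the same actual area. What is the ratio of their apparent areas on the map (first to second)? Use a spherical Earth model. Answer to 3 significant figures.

The equidistant cylindrical projection with φ₀ = 16.9° has h = 1 (meridians true) and k = cos φ₀ / cos φ along parallels.
Areal scale at 60°: h·k = 1.000 × 1.914 = 1.914.
Areal scale at 13.8°: h·k = 1.000 × 0.9853 = 0.9853.
Ratio = 1.914/0.9853 ≈ 1.94.

1.94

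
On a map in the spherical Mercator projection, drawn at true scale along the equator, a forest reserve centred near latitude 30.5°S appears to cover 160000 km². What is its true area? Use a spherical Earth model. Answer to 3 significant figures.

119000 km²

For Mercator, h = k = sec φ (a conformal cylindrical projection has a single point scale, 1/cos φ).
Areal scale = k² = sec²φ = 1/cos²(30.5°) = 1/0.8616² = 1.347.
True area = apparent / (areal scale) = 160000 / 1.347 ≈ 119000 km².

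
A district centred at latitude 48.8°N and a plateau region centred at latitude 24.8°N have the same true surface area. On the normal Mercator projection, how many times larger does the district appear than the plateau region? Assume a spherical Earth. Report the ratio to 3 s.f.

1.90

Mercator areal scale is sec²φ.
At 48.8°: sec²(48.8°) = 1/0.6587² = 2.305.
At 24.8°: sec²(24.8°) = 1/0.9078² = 1.214.
Ratio = 2.305/1.214 = cos²(24.8°)/cos²(48.8°) ≈ 1.90.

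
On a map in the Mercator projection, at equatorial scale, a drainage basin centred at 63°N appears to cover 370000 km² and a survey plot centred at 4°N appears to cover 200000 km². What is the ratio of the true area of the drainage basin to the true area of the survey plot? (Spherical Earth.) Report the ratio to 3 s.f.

Mercator's areal exaggeration is sec²φ; hence true area = (apparent area) · cos²φ.
True area of drainage basin: 370000 × cos²(63°) = 370000 × 0.2061 = 76260 km².
True area of survey plot: 200000 × cos²(4°) = 200000 × 0.9951 = 199000 km².
Ratio = 76260 / 199000 ≈ 0.383.

0.383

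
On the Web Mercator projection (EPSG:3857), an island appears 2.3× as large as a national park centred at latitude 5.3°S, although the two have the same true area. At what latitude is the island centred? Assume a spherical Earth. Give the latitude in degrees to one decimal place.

49.0°

Mercator areal scale is sec²φ, so apparent-area ratio = sec²φ₁ / sec²φ₂ = cos²φ₂ / cos²φ₁.
cos²φ₂ / cos²φ₁ = 2.3  ⇒  cos φ₁ = cos 5.3° / √2.3 = 0.9957/1.517 = 0.6566.
φ₁ = arccos(0.6566) ≈ 49.0°.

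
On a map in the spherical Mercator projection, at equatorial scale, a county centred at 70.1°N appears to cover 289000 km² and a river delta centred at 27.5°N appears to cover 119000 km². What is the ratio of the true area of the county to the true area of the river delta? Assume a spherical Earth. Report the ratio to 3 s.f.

Mercator's areal exaggeration is sec²φ; hence true area = (apparent area) · cos²φ.
True area of county: 289000 × cos²(70.1°) = 289000 × 0.1159 = 33480 km².
True area of river delta: 119000 × cos²(27.5°) = 119000 × 0.7868 = 93630 km².
Ratio = 33480 / 93630 ≈ 0.358.

0.358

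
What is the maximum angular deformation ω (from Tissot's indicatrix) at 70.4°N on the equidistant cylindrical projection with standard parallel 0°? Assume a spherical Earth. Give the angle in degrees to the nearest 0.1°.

59.7°

In the plate carrée (x = Rλ, y = Rφ), meridians are true-scale (h = 1) and parallels are stretched by k = sec φ.
At 70.4°: h = 1.000, k = 2.981; principal scales a = 2.981, b = 1.000.
sin(ω/2) = (a − b)/(a + b) = 1.981/3.981 = 0.4976, so ω = 2 arcsin(0.4976) ≈ 59.7°.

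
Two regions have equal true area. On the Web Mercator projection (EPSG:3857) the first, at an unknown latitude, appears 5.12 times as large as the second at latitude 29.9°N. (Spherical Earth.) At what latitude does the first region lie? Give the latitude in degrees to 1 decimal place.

67.5°

On Mercator, (apparent₁)/(apparent₂) = sec²φ₁ / sec²φ₂ when true areas are equal.
cos²φ₂ / cos²φ₁ = 5.12  ⇒  cos φ₁ = cos 29.9° / √5.12 = 0.8669/2.263 = 0.3831.
φ₁ = arccos(0.3831) ≈ 67.5°.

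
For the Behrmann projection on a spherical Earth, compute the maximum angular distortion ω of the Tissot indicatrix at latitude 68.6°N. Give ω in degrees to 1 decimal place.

The Behrmann projection is cylindrical equal-area with φ₀ = 30°. A cylindrical equal-area projection with standard parallel φ₀ has meridian scale h = cos φ / cos φ₀ and parallel scale k = cos φ₀ / cos φ (so areas are preserved, h·k = 1).
At 68.6°: h = 0.4213, k = 2.373; principal scales a = 2.373, b = 0.4213.
sin(ω/2) = (a − b)/(a + b) = 1.952/2.795 = 0.6985, so ω = 2 arcsin(0.6985) ≈ 88.6°.

88.6°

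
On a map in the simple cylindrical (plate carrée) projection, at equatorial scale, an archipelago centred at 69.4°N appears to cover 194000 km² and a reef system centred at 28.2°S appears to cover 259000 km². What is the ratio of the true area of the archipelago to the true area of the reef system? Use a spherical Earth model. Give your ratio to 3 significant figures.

On the plate carrée, areal scale = h·k = 1 × sec φ, so true area = apparent × cos φ.
True area of archipelago: 194000 × cos(69.4°) = 194000 × 0.3518 = 68260 km².
True area of reef system: 259000 × cos(28.2°) = 259000 × 0.8813 = 228300 km².
Ratio = 68260 / 228300 ≈ 0.299.

0.299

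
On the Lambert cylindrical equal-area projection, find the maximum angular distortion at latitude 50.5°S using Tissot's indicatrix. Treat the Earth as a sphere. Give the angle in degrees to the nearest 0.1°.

50.2°

The Lambert cylindrical equal-area projection is the cylindrical equal-area projection with its standard parallel at the equator (φ₀ = 0). For cylindrical equal-area with standard parallel φ₀, h = cos φ / cos φ₀ and k = cos φ₀ / cos φ, so h·k = 1.
At 50.5°: h = 0.6361, k = 1.572; principal scales a = 1.572, b = 0.6361.
sin(ω/2) = (a − b)/(a + b) = 0.9361/2.208 = 0.4239, so ω = 2 arcsin(0.4239) ≈ 50.2°.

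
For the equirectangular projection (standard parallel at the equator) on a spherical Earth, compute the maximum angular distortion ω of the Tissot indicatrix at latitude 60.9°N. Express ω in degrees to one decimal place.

In the plate carrée (x = Rλ, y = Rφ), meridians are true-scale (h = 1) and parallels are stretched by k = sec φ.
At 60.9°: h = 1.000, k = 2.056; principal scales a = 2.056, b = 1.000.
sin(ω/2) = (a − b)/(a + b) = 1.056/3.056 = 0.3456, so ω = 2 arcsin(0.3456) ≈ 40.4°.

40.4°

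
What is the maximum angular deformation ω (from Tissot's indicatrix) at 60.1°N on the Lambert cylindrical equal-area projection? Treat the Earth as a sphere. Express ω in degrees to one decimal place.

74.0°

The Lambert cylindrical equal-area projection is the cylindrical equal-area projection with its standard parallel at the equator (φ₀ = 0). Cylindrical equal-area (φ₀ = 0°): h = cos φ / cos 0° along meridians, k = cos 0° / cos φ along parallels; h·k = 1.
At 60.1°: h = 0.4985, k = 2.006; principal scales a = 2.006, b = 0.4985.
sin(ω/2) = (a − b)/(a + b) = 1.508/2.505 = 0.6019, so ω = 2 arcsin(0.6019) ≈ 74.0°.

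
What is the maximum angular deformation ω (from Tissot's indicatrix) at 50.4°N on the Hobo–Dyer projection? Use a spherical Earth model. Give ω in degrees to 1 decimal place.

Hobo–Dyer is a cylindrical equal-area projection with standard parallels at ±37.5°. For cylindrical equal-area with standard parallel φ₀, h = cos φ / cos φ₀ and k = cos φ₀ / cos φ, so h·k = 1.
At 50.4°: h = 0.8035, k = 1.245; principal scales a = 1.245, b = 0.8035.
sin(ω/2) = (a − b)/(a + b) = 0.4412/2.048 = 0.2154, so ω = 2 arcsin(0.2154) ≈ 24.9°.

24.9°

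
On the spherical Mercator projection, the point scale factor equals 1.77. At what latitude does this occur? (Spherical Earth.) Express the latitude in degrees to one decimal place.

55.6°

Mercator scale is k = sec φ = 1/cos φ.
1/cos φ = 1.77  ⇒  cos φ = 0.5650  ⇒  φ = arccos(0.5650) ≈ 55.6°.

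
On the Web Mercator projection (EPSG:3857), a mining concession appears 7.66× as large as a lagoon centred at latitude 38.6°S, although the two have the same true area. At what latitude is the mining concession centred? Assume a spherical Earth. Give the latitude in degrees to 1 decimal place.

On Mercator, (apparent₁)/(apparent₂) = sec²φ₁ / sec²φ₂ when true areas are equal.
cos²φ₂ / cos²φ₁ = 7.66  ⇒  cos φ₁ = cos 38.6° / √7.66 = 0.7815/2.768 = 0.2824.
φ₁ = arccos(0.2824) ≈ 73.6°.

73.6°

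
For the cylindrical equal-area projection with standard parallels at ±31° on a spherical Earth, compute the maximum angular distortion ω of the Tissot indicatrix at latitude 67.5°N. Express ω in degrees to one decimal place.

83.8°

A cylindrical equal-area projection with standard parallel φ₀ has meridian scale h = cos φ / cos φ₀ and parallel scale k = cos φ₀ / cos φ (so areas are preserved, h·k = 1).
At 67.5°: h = 0.4465, k = 2.240; principal scales a = 2.240, b = 0.4465.
sin(ω/2) = (a − b)/(a + b) = 1.793/2.686 = 0.6676, so ω = 2 arcsin(0.6676) ≈ 83.8°.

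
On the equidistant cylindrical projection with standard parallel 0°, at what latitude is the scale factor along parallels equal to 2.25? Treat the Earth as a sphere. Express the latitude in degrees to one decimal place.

63.6°

Plate carrée: h = 1, k = sec φ along parallels.
sec φ = 2.25  ⇒  cos φ = 0.4444  ⇒  φ ≈ 63.6°.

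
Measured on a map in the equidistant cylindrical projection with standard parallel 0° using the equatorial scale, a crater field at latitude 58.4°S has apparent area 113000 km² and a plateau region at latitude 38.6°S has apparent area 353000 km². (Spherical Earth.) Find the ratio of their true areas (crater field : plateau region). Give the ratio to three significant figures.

Plate carrée has h = 1 and k = sec φ, giving areal scale sec φ; true area = (apparent area) · cos φ.
True area of crater field: 113000 × cos(58.4°) = 113000 × 0.5240 = 59210 km².
True area of plateau region: 353000 × cos(38.6°) = 353000 × 0.7815 = 275900 km².
Ratio = 59210 / 275900 ≈ 0.215.

0.215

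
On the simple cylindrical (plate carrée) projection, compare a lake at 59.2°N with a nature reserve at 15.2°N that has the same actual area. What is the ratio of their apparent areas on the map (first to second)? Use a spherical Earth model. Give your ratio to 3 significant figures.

1.88

For the equirectangular projection with φ₀ = 0 (plate carrée), h = 1 along meridians and k = sec φ along parallels.
Areal scale at 59.2°: h·k = 1.000 × 1.953 = 1.953.
Areal scale at 15.2°: h·k = 1.000 × 1.036 = 1.036.
Ratio = 1.953/1.036 ≈ 1.88.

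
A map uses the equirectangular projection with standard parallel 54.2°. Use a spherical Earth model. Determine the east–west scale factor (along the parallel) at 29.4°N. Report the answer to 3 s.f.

0.671

With standard parallel φ₀ = 54.2°, the equirectangular projection gives x = Rλ cos φ₀, y = Rφ, so h = 1 and k = cos 54.2° / cos φ.
k = cos 54.2° / cos 29.4° = 0.5850/0.8712 = 0.6714.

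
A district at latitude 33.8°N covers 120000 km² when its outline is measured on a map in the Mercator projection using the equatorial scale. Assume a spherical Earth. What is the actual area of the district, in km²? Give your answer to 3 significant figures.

For Mercator, h = k = sec φ (a conformal cylindrical projection has a single point scale, 1/cos φ).
Areal scale = k² = sec²φ = 1/cos²(33.8°) = 1/0.8310² = 1.448.
True area = apparent / (areal scale) = 120000 / 1.448 ≈ 82900 km².

82900 km²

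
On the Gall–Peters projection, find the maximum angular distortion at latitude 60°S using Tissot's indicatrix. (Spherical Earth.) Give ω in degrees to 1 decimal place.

The Gall–Peters projection is cylindrical equal-area with φ₀ = 45°. Cylindrical equal-area (φ₀ = 45°): h = cos φ / cos 45° along meridians, k = cos 45° / cos φ along parallels; h·k = 1.
At 60°: h = 0.7071, k = 1.414; principal scales a = 1.414, b = 0.7071.
sin(ω/2) = (a − b)/(a + b) = 0.7071/2.121 = 0.3333, so ω = 2 arcsin(0.3333) ≈ 38.9°.

38.9°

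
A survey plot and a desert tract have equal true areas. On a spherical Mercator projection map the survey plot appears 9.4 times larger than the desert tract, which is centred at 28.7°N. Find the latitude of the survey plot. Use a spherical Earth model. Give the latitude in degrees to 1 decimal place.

73.4°

On Mercator, (apparent₁)/(apparent₂) = sec²φ₁ / sec²φ₂ when true areas are equal.
cos²φ₂ / cos²φ₁ = 9.4  ⇒  cos φ₁ = cos 28.7° / √9.4 = 0.8771/3.066 = 0.2861.
φ₁ = arccos(0.2861) ≈ 73.4°.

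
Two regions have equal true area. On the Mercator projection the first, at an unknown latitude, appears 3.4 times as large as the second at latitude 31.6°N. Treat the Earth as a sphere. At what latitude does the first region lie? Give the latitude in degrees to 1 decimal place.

62.5°

For equal true areas on Mercator, apparent areas scale as sec²φ, so the ratio is cos²φ₂ / cos²φ₁.
cos²φ₂ / cos²φ₁ = 3.4  ⇒  cos φ₁ = cos 31.6° / √3.4 = 0.8517/1.844 = 0.4619.
φ₁ = arccos(0.4619) ≈ 62.5°.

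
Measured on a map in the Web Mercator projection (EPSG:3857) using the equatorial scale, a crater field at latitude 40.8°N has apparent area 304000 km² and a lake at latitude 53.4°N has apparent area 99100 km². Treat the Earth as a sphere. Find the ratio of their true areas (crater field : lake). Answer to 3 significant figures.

4.94

Since Mercator area scale is 1/cos²φ, the true area equals the apparent area multiplied by cos²φ.
True area of crater field: 304000 × cos²(40.8°) = 304000 × 0.5730 = 174200 km².
True area of lake: 99100 × cos²(53.4°) = 99100 × 0.3555 = 35230 km².
Ratio = 174200 / 35230 ≈ 4.94.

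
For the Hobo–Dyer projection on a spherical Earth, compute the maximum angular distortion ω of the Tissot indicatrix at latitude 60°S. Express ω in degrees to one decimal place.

The Hobo–Dyer projection is cylindrical equal-area with φ₀ = 37.5°. Cylindrical equal-area (φ₀ = 37.5°): h = cos φ / cos 37.5° along meridians, k = cos 37.5° / cos φ along parallels; h·k = 1.
At 60°: h = 0.6302, k = 1.587; principal scales a = 1.587, b = 0.6302.
sin(ω/2) = (a − b)/(a + b) = 0.9565/2.217 = 0.4314, so ω = 2 arcsin(0.4314) ≈ 51.1°.

51.1°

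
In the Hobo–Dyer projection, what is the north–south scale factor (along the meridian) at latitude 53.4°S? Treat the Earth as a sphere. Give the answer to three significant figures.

Hobo–Dyer is a cylindrical equal-area projection with standard parallels at ±37.5°. A cylindrical equal-area projection with standard parallel φ₀ has meridian scale h = cos φ / cos φ₀ and parallel scale k = cos φ₀ / cos φ (so areas are preserved, h·k = 1).
h = cos 53.4° / cos 37.5° = 0.5962/0.7934 = 0.7515.

0.752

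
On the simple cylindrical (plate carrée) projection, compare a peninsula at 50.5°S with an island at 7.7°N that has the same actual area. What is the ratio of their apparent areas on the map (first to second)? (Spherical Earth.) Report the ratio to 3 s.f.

For the equirectangular projection with φ₀ = 0 (plate carrée), h = 1 along meridians and k = sec φ along parallels.
Areal scale at 50.5°: h·k = 1.000 × 1.572 = 1.572.
Areal scale at 7.7°: h·k = 1.000 × 1.009 = 1.009.
Ratio = 1.572/1.009 ≈ 1.56.

1.56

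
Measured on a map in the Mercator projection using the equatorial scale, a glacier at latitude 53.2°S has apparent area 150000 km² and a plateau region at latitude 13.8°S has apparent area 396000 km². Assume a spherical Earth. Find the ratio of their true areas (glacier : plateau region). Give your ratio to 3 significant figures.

Mercator's areal exaggeration is sec²φ; hence true area = (apparent area) · cos²φ.
True area of glacier: 150000 × cos²(53.2°) = 150000 × 0.3588 = 53820 km².
True area of plateau region: 396000 × cos²(13.8°) = 396000 × 0.9431 = 373500 km².
Ratio = 53820 / 373500 ≈ 0.144.

0.144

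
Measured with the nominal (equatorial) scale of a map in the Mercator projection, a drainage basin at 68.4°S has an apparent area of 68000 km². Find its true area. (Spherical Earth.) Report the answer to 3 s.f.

9220 km²

The Mercator projection is conformal; its linear scale factor is the same in every direction and equals sec φ = 1/cos φ.
Areal scale = k² = sec²φ = 1/cos²(68.4°) = 1/0.3681² = 7.379.
True area = apparent / (areal scale) = 68000 / 7.379 ≈ 9220 km².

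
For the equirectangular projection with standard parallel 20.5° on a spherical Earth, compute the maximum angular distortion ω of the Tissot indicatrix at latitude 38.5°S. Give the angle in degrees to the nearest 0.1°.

The equidistant cylindrical projection with φ₀ = 20.5° has h = 1 (meridians true) and k = cos φ₀ / cos φ along parallels.
At 38.5°: h = 1.000, k = 1.197; principal scales a = 1.197, b = 1.000.
sin(ω/2) = (a − b)/(a + b) = 0.1969/2.197 = 0.08961, so ω = 2 arcsin(0.08961) ≈ 10.3°.

10.3°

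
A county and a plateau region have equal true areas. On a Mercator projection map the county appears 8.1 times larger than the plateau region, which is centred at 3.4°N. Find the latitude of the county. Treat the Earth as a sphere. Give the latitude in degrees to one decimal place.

For equal true areas on Mercator, apparent areas scale as sec²φ, so the ratio is cos²φ₂ / cos²φ₁.
cos²φ₂ / cos²φ₁ = 8.1  ⇒  cos φ₁ = cos 3.4° / √8.1 = 0.9982/2.846 = 0.3507.
φ₁ = arccos(0.3507) ≈ 69.5°.

69.5°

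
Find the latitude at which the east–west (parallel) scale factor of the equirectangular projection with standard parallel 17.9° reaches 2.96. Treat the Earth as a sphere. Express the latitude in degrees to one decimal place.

The equidistant cylindrical projection with φ₀ = 17.9° has h = 1 (meridians true) and k = cos φ₀ / cos φ along parallels.
k = cos φ₀ / cos φ = 2.96  ⇒  cos φ = cos 17.9° / 2.96 = 0.3215.
φ = arccos(0.3215) ≈ 71.2°.

71.2°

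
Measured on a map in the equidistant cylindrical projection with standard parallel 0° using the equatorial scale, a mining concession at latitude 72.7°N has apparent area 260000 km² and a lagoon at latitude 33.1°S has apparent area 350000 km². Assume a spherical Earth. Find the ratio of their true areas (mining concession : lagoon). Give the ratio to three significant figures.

0.264

On the plate carrée, areal scale = h·k = 1 × sec φ, so true area = apparent × cos φ.
True area of mining concession: 260000 × cos(72.7°) = 260000 × 0.2974 = 77320 km².
True area of lagoon: 350000 × cos(33.1°) = 350000 × 0.8377 = 293200 km².
Ratio = 77320 / 293200 ≈ 0.264.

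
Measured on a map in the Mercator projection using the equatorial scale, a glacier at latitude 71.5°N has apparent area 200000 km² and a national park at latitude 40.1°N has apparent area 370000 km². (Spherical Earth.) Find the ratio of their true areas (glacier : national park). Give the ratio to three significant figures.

0.0930

Since Mercator area scale is 1/cos²φ, the true area equals the apparent area multiplied by cos²φ.
True area of glacier: 200000 × cos²(71.5°) = 200000 × 0.1007 = 20140 km².
True area of national park: 370000 × cos²(40.1°) = 370000 × 0.5851 = 216500 km².
Ratio = 20140 / 216500 ≈ 0.0930.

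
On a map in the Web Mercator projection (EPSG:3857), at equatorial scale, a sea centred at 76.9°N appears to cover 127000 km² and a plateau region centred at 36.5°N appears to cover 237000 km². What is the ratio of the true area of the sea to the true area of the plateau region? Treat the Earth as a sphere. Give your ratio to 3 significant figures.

Since Mercator area scale is 1/cos²φ, the true area equals the apparent area multiplied by cos²φ.
True area of sea: 127000 × cos²(76.9°) = 127000 × 0.05137 = 6524 km².
True area of plateau region: 237000 × cos²(36.5°) = 237000 × 0.6462 = 153100 km².
Ratio = 6524 / 153100 ≈ 0.0426.

0.0426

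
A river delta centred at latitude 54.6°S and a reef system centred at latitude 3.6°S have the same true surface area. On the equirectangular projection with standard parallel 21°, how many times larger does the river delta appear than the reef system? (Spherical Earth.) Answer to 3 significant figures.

In the equirectangular projection with standard parallel φ₀ = 21° (x = Rλ cos φ₀, y = Rφ), meridians are true-scale (h = 1) and the parallel scale is k = cos φ₀ / cos φ.
Areal scale at 54.6°: h·k = 1.000 × 1.612 = 1.612.
Areal scale at 3.6°: h·k = 1.000 × 0.9354 = 0.9354.
Ratio = 1.612/0.9354 ≈ 1.72.

1.72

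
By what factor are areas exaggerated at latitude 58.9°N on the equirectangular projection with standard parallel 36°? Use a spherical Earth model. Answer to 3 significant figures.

With standard parallel φ₀ = 36°, the equirectangular projection gives x = Rλ cos φ₀, y = Rφ, so h = 1 and k = cos 36° / cos φ.
Areal scale = h·k = 1 × cos φ₀ / cos φ; at 58.9°, h = 1.000, k = 1.566, so h·k = 1.566.

1.57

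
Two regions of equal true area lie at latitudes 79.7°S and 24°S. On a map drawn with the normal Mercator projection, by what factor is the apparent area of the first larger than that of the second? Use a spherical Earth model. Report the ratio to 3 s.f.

Mercator is conformal with k = sec φ, so areal scale = k² = sec²φ.
At 79.7°: sec²(79.7°) = 1/0.1788² = 31.28.
At 24°: sec²(24°) = 1/0.9135² = 1.198.
Ratio = 31.28/1.198 = cos²(24°)/cos²(79.7°) ≈ 26.1.

26.1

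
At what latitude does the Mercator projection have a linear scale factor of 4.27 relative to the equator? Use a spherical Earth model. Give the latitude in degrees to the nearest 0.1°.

Mercator scale is k = sec φ = 1/cos φ.
1/cos φ = 4.27  ⇒  cos φ = 0.2342  ⇒  φ = arccos(0.2342) ≈ 76.5°.

76.5°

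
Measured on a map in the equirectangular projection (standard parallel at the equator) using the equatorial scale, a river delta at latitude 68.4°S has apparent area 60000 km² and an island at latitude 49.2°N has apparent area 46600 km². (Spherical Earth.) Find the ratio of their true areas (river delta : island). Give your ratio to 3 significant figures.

On the plate carrée, areal scale = h·k = 1 × sec φ, so true area = apparent × cos φ.
True area of river delta: 60000 × cos(68.4°) = 60000 × 0.3681 = 22090 km².
True area of island: 46600 × cos(49.2°) = 46600 × 0.6534 = 30450 km².
Ratio = 22090 / 30450 ≈ 0.725.

0.725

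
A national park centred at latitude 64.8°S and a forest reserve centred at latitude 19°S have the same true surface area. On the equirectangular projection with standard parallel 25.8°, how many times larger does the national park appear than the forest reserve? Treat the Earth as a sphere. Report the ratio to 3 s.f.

In the equirectangular projection with standard parallel φ₀ = 25.8° (x = Rλ cos φ₀, y = Rφ), meridians are true-scale (h = 1) and the parallel scale is k = cos φ₀ / cos φ.
Areal scale at 64.8°: h·k = 1.000 × 2.115 = 2.115.
Areal scale at 19°: h·k = 1.000 × 0.9522 = 0.9522.
Ratio = 2.115/0.9522 ≈ 2.22.

2.22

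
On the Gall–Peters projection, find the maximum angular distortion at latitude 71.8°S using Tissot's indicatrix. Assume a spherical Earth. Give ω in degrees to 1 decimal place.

84.7°

The Gall–Peters projection is cylindrical equal-area with φ₀ = 45°. For cylindrical equal-area with standard parallel φ₀, h = cos φ / cos φ₀ and k = cos φ₀ / cos φ, so h·k = 1.
At 71.8°: h = 0.4417, k = 2.264; principal scales a = 2.264, b = 0.4417.
sin(ω/2) = (a − b)/(a + b) = 1.822/2.706 = 0.6735, so ω = 2 arcsin(0.6735) ≈ 84.7°.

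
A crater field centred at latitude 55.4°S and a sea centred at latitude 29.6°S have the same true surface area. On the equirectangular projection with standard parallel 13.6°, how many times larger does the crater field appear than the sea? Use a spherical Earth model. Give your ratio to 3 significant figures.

1.53

The equidistant cylindrical projection with φ₀ = 13.6° has h = 1 (meridians true) and k = cos φ₀ / cos φ along parallels.
Areal scale at 55.4°: h·k = 1.000 × 1.712 = 1.712.
Areal scale at 29.6°: h·k = 1.000 × 1.118 = 1.118.
Ratio = 1.712/1.118 ≈ 1.53.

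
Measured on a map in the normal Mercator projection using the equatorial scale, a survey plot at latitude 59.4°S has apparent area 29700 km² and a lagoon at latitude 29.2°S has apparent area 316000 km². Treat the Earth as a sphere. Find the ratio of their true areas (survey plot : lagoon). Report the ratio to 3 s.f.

Since Mercator area scale is 1/cos²φ, the true area equals the apparent area multiplied by cos²φ.
True area of survey plot: 29700 × cos²(59.4°) = 29700 × 0.2591 = 7696 km².
True area of lagoon: 316000 × cos²(29.2°) = 316000 × 0.7620 = 240800 km².
Ratio = 7696 / 240800 ≈ 0.0320.

0.0320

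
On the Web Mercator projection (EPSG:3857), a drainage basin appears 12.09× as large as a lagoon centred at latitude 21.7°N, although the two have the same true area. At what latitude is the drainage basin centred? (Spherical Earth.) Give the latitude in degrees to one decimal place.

74.5°

For equal true areas on Mercator, apparent areas scale as sec²φ, so the ratio is cos²φ₂ / cos²φ₁.
cos²φ₂ / cos²φ₁ = 12.09  ⇒  cos φ₁ = cos 21.7° / √12.09 = 0.9291/3.477 = 0.2672.
φ₁ = arccos(0.2672) ≈ 74.5°.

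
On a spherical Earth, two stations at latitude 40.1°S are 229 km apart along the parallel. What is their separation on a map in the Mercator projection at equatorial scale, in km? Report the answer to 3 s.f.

299 km

The Mercator projection is conformal; its linear scale factor is the same in every direction and equals sec φ = 1/cos φ.
Along the parallel, k = sec 40.1° = 1/0.7649 = 1.307.
Map distance = 229 × 1.307 ≈ 299 km.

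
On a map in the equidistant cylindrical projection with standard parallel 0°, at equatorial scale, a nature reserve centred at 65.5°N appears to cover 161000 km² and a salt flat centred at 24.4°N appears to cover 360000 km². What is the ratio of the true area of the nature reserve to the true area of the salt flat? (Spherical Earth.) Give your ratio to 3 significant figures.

0.204

Plate carrée has h = 1 and k = sec φ, giving areal scale sec φ; true area = (apparent area) · cos φ.
True area of nature reserve: 161000 × cos(65.5°) = 161000 × 0.4147 = 66770 km².
True area of salt flat: 360000 × cos(24.4°) = 360000 × 0.9107 = 327800 km².
Ratio = 66770 / 327800 ≈ 0.204.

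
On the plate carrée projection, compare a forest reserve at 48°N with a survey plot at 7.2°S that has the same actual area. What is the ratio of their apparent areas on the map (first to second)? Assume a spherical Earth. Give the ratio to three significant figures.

1.48

In the plate carrée (x = Rλ, y = Rφ), meridians are true-scale (h = 1) and parallels are stretched by k = sec φ.
Areal scale at 48°: h·k = 1.000 × 1.494 = 1.494.
Areal scale at 7.2°: h·k = 1.000 × 1.008 = 1.008.
Ratio = 1.494/1.008 ≈ 1.48.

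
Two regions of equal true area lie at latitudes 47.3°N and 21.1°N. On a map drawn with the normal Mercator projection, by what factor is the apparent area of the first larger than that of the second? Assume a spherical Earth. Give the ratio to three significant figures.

1.89

Mercator is conformal with k = sec φ, so areal scale = k² = sec²φ.
At 47.3°: sec²(47.3°) = 1/0.6782² = 2.174.
At 21.1°: sec²(21.1°) = 1/0.9330² = 1.149.
Ratio = 2.174/1.149 = cos²(21.1°)/cos²(47.3°) ≈ 1.89.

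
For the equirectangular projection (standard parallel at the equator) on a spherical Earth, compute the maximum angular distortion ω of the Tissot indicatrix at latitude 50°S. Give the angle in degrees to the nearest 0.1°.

Plate carrée maps x = Rλ, y = Rφ. The meridian scale is h = 1 and the parallel scale is k = 1/cos φ = sec φ.
At 50°: h = 1.000, k = 1.556; principal scales a = 1.556, b = 1.000.
sin(ω/2) = (a − b)/(a + b) = 0.5557/2.556 = 0.2174, so ω = 2 arcsin(0.2174) ≈ 25.1°.

25.1°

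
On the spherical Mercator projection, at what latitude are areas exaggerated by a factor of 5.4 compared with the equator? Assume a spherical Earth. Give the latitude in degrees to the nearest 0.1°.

64.5°

Mercator areal scale is sec²φ.
sec²φ = 5.4  ⇒  cos²φ = 0.1852  ⇒  cos φ = 0.4303.
φ = arccos(0.4303) ≈ 64.5°.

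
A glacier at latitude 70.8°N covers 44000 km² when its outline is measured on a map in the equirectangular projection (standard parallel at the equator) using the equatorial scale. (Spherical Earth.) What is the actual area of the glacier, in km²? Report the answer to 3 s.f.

14500 km²

For the equirectangular projection with φ₀ = 0 (plate carrée), h = 1 along meridians and k = sec φ along parallels.
Areal scale = h·k = 1 × sec φ; at 70.8°, h = 1.000, k = 3.041, so h·k = 3.041.
True area = apparent / (areal scale) = 44000 / 3.041 ≈ 14500 km².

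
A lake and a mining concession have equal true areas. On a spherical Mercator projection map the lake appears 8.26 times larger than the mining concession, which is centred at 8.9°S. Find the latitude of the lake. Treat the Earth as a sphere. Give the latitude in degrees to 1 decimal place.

Mercator areal scale is sec²φ, so apparent-area ratio = sec²φ₁ / sec²φ₂ = cos²φ₂ / cos²φ₁.
cos²φ₂ / cos²φ₁ = 8.26  ⇒  cos φ₁ = cos 8.9° / √8.26 = 0.9880/2.874 = 0.3438.
φ₁ = arccos(0.3438) ≈ 69.9°.

69.9°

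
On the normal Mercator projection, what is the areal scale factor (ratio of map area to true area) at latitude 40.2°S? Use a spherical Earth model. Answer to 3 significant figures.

1.71

For Mercator, h = k = sec φ (a conformal cylindrical projection has a single point scale, 1/cos φ).
Areal scale = k² = sec²φ = 1/cos²(40.2°) = 1/0.7638² = 1.714.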